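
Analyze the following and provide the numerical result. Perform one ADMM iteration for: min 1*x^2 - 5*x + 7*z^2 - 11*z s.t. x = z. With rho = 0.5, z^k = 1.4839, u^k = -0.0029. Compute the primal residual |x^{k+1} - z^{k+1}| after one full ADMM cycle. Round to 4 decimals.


ADMM iteration with rho = 0.5, z^k = 1.4839, u^k = -0.0029
Step 1: x-update.
Minimize 1*x^2 - 5*x + (0.5/2)*(x - 1.4839 - 0.0029)^2
FOC: (2*1 + 0.5)*x = 5 + 0.5*(1.4839 + 0.0029)
x^{k+1} = 2.2974
Step 2: z-update.
Minimize 7*z^2 - 11*z + (0.5/2)*(2.2974 - z - 0.0029)^2
FOC: (2*7 + 0.5)*z = 11 + 0.5*(2.2974 - 0.0029)
z^{k+1} = 0.8377
Step 3: u-update.
u^{k+1} = -0.0029 + 2.2974 - 0.8377 = 1.4567
Step 4: Primal residual = |2.2974 - 0.8377| = 1.4596


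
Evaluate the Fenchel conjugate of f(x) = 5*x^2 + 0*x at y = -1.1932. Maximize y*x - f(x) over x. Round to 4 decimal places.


f*(y) = sup_x {y*x - a*x^2 - b*x} = sup_x {(y-b)*x - a*x^2}
FOC: (y - b) - 2a*x = 0 => x* = (y - b)/(2a)
x* = (-1.1932 - 0)/(2*5) = -0.1193
f*(-1.1932) = (y-b)^2/(4a) = (-1.1932 - 0)^2/(4*5)
= 1.4237/20 = 0.0712


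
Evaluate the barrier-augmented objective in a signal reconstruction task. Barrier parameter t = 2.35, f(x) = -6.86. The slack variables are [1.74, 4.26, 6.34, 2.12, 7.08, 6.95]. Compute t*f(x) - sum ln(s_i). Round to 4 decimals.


Step 1: Compute log-barrier.
ln values: [0.5539, 1.4493, 1.8469, 0.7514, 1.9573, 1.9387]
phi = -(0.5539 + 1.4493 + 1.8469 + 0.7514 + 1.9573 + 1.9387) = -8.4975
Step 2: Compute augmented objective.
t*f(x) = 2.35*-6.86 = -16.121
Total = -16.121 - 8.4975 = -24.6185


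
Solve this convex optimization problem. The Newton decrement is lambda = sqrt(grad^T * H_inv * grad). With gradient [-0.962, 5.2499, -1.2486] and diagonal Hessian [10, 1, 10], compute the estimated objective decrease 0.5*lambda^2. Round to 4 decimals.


Step 1: H is diagonal, so H^(-1) * g = [-0.0962, 5.2499, -0.1249].
Step 2: g^T H^(-1) g = sum_i g_i^2 / H_ii
  = (-0.962)^2/10 + (5.2499)^2/1 + (-1.2486)^2/10
  = 0.0925 + 27.5615 + 0.1559 = 27.8099
Step 3: Objective decrease = 0.5 * g^T H^(-1) g = 13.9049


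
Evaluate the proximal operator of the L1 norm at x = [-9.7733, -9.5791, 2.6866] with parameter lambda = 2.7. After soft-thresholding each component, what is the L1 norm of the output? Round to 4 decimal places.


Soft-thresholding with lambda = 2.7:
prox(-9.7733) = sign(-9.7733)*max(|-9.7733| - 2.7, 0) = -7.0733
prox(-9.5791) = sign(-9.5791)*max(|-9.5791| - 2.7, 0) = -6.8791
prox(2.6866) = sign(2.6866)*max(|2.6866| - 2.7, 0) = 0.0
prox(x) = [-7.0733, -6.8791, 0.0]
||prox(x)||_1 = 7.0733 + 6.8791 + 0.0 = 13.9524


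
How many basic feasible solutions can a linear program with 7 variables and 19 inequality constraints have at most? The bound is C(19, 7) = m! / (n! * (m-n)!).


Each vertex corresponds to some choice of n active constraints out of m, so the number of vertices is at most C(m, n) = m! / (n!(m-n)!).
m = 19, n = 7
Numerator: 19 * 18 * 17 * 16 * 15 * 14 * 13
Denominator: 7! = 5040
C(19, 7) = 50388


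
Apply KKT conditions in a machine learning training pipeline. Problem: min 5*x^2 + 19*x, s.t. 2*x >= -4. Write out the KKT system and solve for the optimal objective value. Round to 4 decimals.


Step 1: Try lambda = 0 (constraint inactive).
Stationarity: 2*5*x + 19 = 0
x* = -19/(2*5) = -1.9
Check constraint: 2*-1.9 = -3.8 >= -4 -- satisfied.
Step 2: Compute optimal value.
f(x*) = 5*(-1.9)^2 + 19*(-1.9) = -18.05


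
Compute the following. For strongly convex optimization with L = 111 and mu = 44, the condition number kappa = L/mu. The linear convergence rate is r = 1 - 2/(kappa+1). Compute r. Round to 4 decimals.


Step 1: Compute the condition number.
kappa = L/mu = 111/44 = 2.5227
Step 2: Compute the convergence rate.
r = 1 - 2/(kappa + 1) = 1 - 2*mu/(L + mu) = (L - mu)/(L + mu) = 67/155 = 0.4323


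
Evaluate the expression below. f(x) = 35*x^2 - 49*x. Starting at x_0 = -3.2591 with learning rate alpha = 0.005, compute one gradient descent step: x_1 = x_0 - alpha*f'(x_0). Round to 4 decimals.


We compute the gradient at x_0 and apply the update.
f'(x) = 70*x - 49
f'(-3.2591) = 70*-3.2591 - 49 = -277.137
x_1 = -3.2591 - 0.005*-277.137 = -1.8734


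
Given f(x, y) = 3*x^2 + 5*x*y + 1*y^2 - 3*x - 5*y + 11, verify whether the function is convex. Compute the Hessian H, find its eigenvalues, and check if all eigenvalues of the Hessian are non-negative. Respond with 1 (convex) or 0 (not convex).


The Hessian of f(x,y) = 3*x^2 + 5*x*y + 1*y^2 - 3*x - 5*y + 11 is:
H = [[6, 5], [5, 2]]
Trace = 6 + 2 = 8
Determinant = 6*2 - (5)^2 = -13
Discriminant = (8)^2 - 4*-13 = 116.0
Eigenvalues: lambda_1 = -1.3852, lambda_2 = 9.3852
The function is not convex.

0


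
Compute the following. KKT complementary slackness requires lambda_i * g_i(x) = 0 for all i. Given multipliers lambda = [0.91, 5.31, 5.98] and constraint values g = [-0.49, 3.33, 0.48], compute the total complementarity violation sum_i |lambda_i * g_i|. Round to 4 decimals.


KKT complementary slackness check:
lambda_1 * g_1 = 0.91 * -0.49 = -0.4459
lambda_2 * g_2 = 5.31 * 3.33 = 17.6823
lambda_3 * g_3 = 5.98 * 0.48 = 2.8704
Total violation = 0.4459 + 17.6823 + 2.8704 = 20.9986


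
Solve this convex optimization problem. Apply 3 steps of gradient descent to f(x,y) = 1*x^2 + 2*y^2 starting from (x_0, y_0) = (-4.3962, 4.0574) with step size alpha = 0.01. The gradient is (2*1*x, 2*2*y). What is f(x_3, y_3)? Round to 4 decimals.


Gradient descent on f(x,y) = 1*x^2 + 2*y^2.
Starting point: (-4.3962, 4.0574), alpha = 0.01
Step 1: grad_x = 2*1*-4.3962 = -8.7924, grad_y = 2*2*4.0574 = 16.2296
  x_1 = -4.3962 - 0.01*-8.7924 = -4.3083
  y_1 = 4.0574 - 0.01*16.2296 = 3.8951
Step 2: grad_x = 2*1*-4.3083 = -8.6166, grad_y = 2*2*3.8951 = 15.5804
  x_2 = -4.3083 - 0.01*-8.6166 = -4.2221
  y_2 = 3.8951 - 0.01*15.5804 = 3.7393
Step 3: grad_x = 2*1*-4.2221 = -8.4442, grad_y = 2*2*3.7393 = 14.9572
  x_3 = -4.2221 - 0.01*-8.4442 = -4.1377
  y_3 = 3.7393 - 0.01*14.9572 = 3.5897
f(-4.1377, 3.5897) = 1*(-4.1377)^2 + 2*3.5897^2 = 42.8926


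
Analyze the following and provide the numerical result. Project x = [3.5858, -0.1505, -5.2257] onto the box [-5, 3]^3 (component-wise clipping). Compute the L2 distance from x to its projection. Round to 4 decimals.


Project each component onto [-5, 3].
clip(3.5858) = 3.0, clip(-0.1505) = -0.1505, clip(-5.2257) = -5.0
Projection = [3.0, -0.1505, -5.0]
Squared diffs: [0.3432, 0.0, 0.0509]
Distance = sqrt(0.3941) = 0.6278


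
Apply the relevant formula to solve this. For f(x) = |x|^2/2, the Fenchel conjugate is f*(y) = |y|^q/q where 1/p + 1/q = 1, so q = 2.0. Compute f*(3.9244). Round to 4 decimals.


The conjugate exponent q satisfies 1/p + 1/q = 1.
p = 2, so q = 2/(2 - 1) = 2.0
|y|^q = 3.9244^2.0 = 15.4009
f*(3.9244) = 15.4009 / 2.0 = 7.7005


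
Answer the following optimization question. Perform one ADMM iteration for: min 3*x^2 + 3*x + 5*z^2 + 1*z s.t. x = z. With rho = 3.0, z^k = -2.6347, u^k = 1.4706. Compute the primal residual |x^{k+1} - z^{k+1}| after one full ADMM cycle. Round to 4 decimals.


ADMM iteration with rho = 3.0, z^k = -2.6347, u^k = 1.4706
Step 1: x-update.
Minimize 3*x^2 + 3*x + (3.0/2)*(x + 2.6347 + 1.4706)^2
FOC: (2*3 + 3.0)*x = -3 + 3.0*(-2.6347 - 1.4706)
x^{k+1} = -1.7018
Step 2: z-update.
Minimize 5*z^2 + 1*z + (3.0/2)*(-1.7018 - z + 1.4706)^2
FOC: (2*5 + 3.0)*z = -1 + 3.0*(-1.7018 + 1.4706)
z^{k+1} = -0.1303
Step 3: u-update.
u^{k+1} = 1.4706 - 1.7018 + 0.1303 = -0.1009
Step 4: Primal residual = |-1.7018 + 0.1303| = 1.5715


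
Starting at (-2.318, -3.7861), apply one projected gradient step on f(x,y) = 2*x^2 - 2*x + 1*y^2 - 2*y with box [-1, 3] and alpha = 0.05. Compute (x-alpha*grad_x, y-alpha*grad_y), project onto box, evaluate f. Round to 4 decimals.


Step 1: Compute gradient at (-2.318, -3.7861).
grad_x = 2*2*-2.318 - 2 = -11.272
grad_y = 2*1*-3.7861 - 2 = -9.5722
Step 2: Gradient step.
x_raw = -2.318 - 0.05*-11.272 = -1.7544
y_raw = -3.7861 - 0.05*-9.5722 = -3.3075
Step 3: Project onto [-1, 3].
x_proj = clip(-1.7544) = -1.0
y_proj = clip(-3.3075) = -1.0
Step 4: Evaluate f.
f(-1.0, -1.0) = 7.0


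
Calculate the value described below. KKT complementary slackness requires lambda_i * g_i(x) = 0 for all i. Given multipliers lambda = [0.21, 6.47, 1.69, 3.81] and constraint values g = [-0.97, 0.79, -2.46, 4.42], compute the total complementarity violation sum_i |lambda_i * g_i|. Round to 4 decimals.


KKT complementary slackness check:
lambda_1 * g_1 = 0.21 * -0.97 = -0.2037
lambda_2 * g_2 = 6.47 * 0.79 = 5.1113
lambda_3 * g_3 = 1.69 * -2.46 = -4.1574
lambda_4 * g_4 = 3.81 * 4.42 = 16.8402
Total violation = 0.2037 + 5.1113 + 4.1574 + 16.8402 = 26.3126


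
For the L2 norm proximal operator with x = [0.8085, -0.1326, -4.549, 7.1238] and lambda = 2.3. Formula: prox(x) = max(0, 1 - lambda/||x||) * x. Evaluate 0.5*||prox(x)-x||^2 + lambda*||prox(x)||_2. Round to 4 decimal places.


Step 1: Compute ||x||.
||x|| = 8.4919
Step 2: Compute scaling factor.
scale = max(0, 1 - 2.3/8.4919) = 0.7292
Step 3: prox(x) = [0.5895, -0.0967, -3.3169, 5.1944]
||prox(x)|| = 6.1919
Step 4: Proximal objective.
0.5*||prox-x||^2 = 2.645
lambda*||prox|| = 14.2414
Total = 16.8865


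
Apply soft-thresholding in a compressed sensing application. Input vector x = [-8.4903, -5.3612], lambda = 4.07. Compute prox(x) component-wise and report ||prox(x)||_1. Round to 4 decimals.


Soft-thresholding with lambda = 4.07:
prox(-8.4903) = sign(-8.4903)*max(|-8.4903| - 4.07, 0) = -4.4203
prox(-5.3612) = sign(-5.3612)*max(|-5.3612| - 4.07, 0) = -1.2912
prox(x) = [-4.4203, -1.2912]
||prox(x)||_1 = 4.4203 + 1.2912 = 5.7115


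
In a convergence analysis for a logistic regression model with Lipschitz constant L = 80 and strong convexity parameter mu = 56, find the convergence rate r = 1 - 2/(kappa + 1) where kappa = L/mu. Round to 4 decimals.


Step 1: Compute the condition number.
kappa = L/mu = 80/56 = 1.4286
Step 2: Compute the convergence rate.
r = 1 - 2/(kappa + 1) = 1 - 2*mu/(L + mu) = (L - mu)/(L + mu) = 24/136 = 0.1765


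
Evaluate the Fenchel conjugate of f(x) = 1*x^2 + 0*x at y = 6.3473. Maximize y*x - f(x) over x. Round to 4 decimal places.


f*(y) = sup_x {y*x - a*x^2 - b*x} = sup_x {(y-b)*x - a*x^2}
FOC: (y - b) - 2a*x = 0 => x* = (y - b)/(2a)
x* = (6.3473 - 0)/(2*1) = 3.1737
f*(6.3473) = (y-b)^2/(4a) = (6.3473 - 0)^2/(4*1)
= 40.2882/4 = 10.0721


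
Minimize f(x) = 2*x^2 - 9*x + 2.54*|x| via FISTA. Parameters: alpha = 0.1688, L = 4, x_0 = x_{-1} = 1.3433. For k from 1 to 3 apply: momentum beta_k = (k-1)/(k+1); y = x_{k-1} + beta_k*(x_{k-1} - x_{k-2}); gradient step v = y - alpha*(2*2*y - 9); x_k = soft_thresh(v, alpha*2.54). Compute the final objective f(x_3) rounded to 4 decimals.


FISTA on f(x) = 2*x^2 - 9*x + 2.54*|x|
L = 4, alpha = 0.1688
Iteration 1: beta = 0.0, y = 1.3433 + 0.0*(1.3433 - 1.3433) = 1.3433
  grad(y) = -3.6268, v = y - alpha*grad = 1.9555
  prox(v) = soft_thresh(1.9555, 0.4288) = 1.5268
Iteration 2: beta = 0.3333, y = 1.5268 + 0.3333*(1.5268 - 1.3433) = 1.5879
  grad(y) = -2.6484, v = y - alpha*grad = 2.035
  prox(v) = soft_thresh(2.035, 0.4288) = 1.6062
Iteration 3: beta = 0.5, y = 1.6062 + 0.5*(1.6062 - 1.5268) = 1.6459
  grad(y) = -2.4163, v = y - alpha*grad = 2.0538
  prox(v) = soft_thresh(2.0538, 0.4288) = 1.625
f(x_3) = 2*1.625^2 - 9*1.625 + 2.54*|1.625| = -5.2162


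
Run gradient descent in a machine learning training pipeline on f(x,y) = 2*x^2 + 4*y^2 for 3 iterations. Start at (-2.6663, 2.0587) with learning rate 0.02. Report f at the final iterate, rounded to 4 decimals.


Gradient descent on f(x,y) = 2*x^2 + 4*y^2.
Starting point: (-2.6663, 2.0587), alpha = 0.02
Step 1: grad_x = 2*2*-2.6663 = -10.6652, grad_y = 2*4*2.0587 = 16.4696
  x_1 = -2.6663 - 0.02*-10.6652 = -2.453
  y_1 = 2.0587 - 0.02*16.4696 = 1.7293
Step 2: grad_x = 2*2*-2.453 = -9.812, grad_y = 2*4*1.7293 = 13.8345
  x_2 = -2.453 - 0.02*-9.812 = -2.2568
  y_2 = 1.7293 - 0.02*13.8345 = 1.4526
Step 3: grad_x = 2*2*-2.2568 = -9.027, grad_y = 2*4*1.4526 = 11.6209
  x_3 = -2.2568 - 0.02*-9.027 = -2.0762
  y_3 = 1.4526 - 0.02*11.6209 = 1.2202
f(-2.0762, 1.2202) = 2*(-2.0762)^2 + 4*1.2202^2 = 14.5769


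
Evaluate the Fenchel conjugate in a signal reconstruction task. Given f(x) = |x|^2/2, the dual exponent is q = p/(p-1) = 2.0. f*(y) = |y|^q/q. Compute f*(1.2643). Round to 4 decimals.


The conjugate exponent q satisfies 1/p + 1/q = 1.
p = 2, so q = 2/(2 - 1) = 2.0
|y|^q = 1.2643^2.0 = 1.5985
f*(1.2643) = 1.5985 / 2.0 = 0.7992


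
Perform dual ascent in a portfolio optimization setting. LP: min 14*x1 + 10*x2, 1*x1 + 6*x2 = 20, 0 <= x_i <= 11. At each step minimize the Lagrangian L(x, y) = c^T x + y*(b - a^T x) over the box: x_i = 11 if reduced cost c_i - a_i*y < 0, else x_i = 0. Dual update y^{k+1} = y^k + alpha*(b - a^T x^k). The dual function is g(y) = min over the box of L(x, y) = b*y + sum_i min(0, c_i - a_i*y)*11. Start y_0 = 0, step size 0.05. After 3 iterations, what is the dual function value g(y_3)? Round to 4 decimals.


Dual ascent for LP: min 14*x1 + 10*x2, 1*x1 + 6*x2 = 20, 0 <= x_i <= 11
Step 1: y^k = 0.0, reduced costs: (14.0, 10.0)
  x^k = (0.0, 0.0), subgradient = b - a^T x = 20.0
  y^{k+1} = 0.0 + 0.05*20.0 = 1.0
Step 2: y^k = 1.0, reduced costs: (13.0, 4.0)
  x^k = (0.0, 0.0), subgradient = b - a^T x = 20.0
  y^{k+1} = 1.0 + 0.05*20.0 = 2.0
Step 3: y^k = 2.0, reduced costs: (12.0, -2.0)
  x^k = (0.0, 11.0), subgradient = b - a^T x = -46.0
  y^{k+1} = 2.0 + 0.05*-46.0 = -0.3
Dual objective at y_3 = -0.3: reduced costs (14.3, 11.8), box minimizer x = (0.0, 0.0)
g(y_3) = b*y + (c1 - a1*y)*x1 + (c2 - a2*y)*x2 = 20*(-0.3) + 14.3*0.0 + 11.8*0.0 = -6.0 + 0.0 + 0.0 = -6.0


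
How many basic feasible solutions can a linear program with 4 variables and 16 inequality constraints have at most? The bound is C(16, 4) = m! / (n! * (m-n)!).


Each vertex corresponds to some choice of n active constraints out of m, so the number of vertices is at most C(m, n) = m! / (n!(m-n)!).
m = 16, n = 4
Numerator: 16 * 15 * 14 * 13
Denominator: 4! = 24
C(16, 4) = 1820


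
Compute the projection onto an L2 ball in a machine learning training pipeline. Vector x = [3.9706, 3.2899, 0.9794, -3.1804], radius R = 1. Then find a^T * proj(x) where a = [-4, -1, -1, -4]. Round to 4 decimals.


Step 1: Compute ||x|| (intermediates to 6 decimals).
||x|| = sqrt(3.9706^2 + 3.2899^2 + 0.9794^2 + (-3.1804)^2) = 6.137041
Step 2: Project.
Since ||x|| > R, scale = R/||x|| = 1/6.137041 = 0.162945, proj(x) = scale * x
proj(x) = [0.646989, 0.536073, 0.159588, -0.51823]
Step 3: Dot product.
a^T * proj(x) = -4*0.646989 - 1*0.536073 - 1*0.159588 - 4*(-0.51823) = -1.2107


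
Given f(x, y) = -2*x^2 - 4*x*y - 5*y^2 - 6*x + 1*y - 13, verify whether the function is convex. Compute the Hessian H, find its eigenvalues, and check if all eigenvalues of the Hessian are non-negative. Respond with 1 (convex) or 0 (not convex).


The Hessian of f(x,y) = -2*x^2 - 4*x*y - 5*y^2 - 6*x + 1*y - 13 is:
H = [[-4, -4], [-4, -10]]
Trace = -4 - 10 = -14
Determinant = -4*-10 - (-4)^2 = 24
Discriminant = (-14)^2 - 4*24 = 100.0
Eigenvalues: lambda_1 = -12.0, lambda_2 = -2.0
The function is not convex.

0


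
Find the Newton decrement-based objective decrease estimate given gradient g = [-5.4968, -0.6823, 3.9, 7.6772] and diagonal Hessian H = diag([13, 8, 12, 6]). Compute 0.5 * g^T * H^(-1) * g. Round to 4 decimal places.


Step 1: H is diagonal, so H^(-1) * g = [-0.4228, -0.0853, 0.325, 1.2795].
Step 2: g^T H^(-1) g = sum_i g_i^2 / H_ii
  = (-5.4968)^2/13 + (-0.6823)^2/8 + (3.9)^2/12 + (7.6772)^2/6
  = 2.3242 + 0.0582 + 1.2675 + 9.8232 = 13.4731
Step 3: Objective decrease = 0.5 * g^T H^(-1) g = 6.7366


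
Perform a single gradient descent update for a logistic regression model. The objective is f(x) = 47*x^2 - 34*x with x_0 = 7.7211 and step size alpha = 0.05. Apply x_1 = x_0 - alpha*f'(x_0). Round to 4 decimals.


We compute the gradient at x_0 and apply the update.
f'(x) = 94*x - 34
f'(7.7211) = 94*7.7211 - 34 = 691.7834
x_1 = 7.7211 - 0.05*691.7834 = -26.8681


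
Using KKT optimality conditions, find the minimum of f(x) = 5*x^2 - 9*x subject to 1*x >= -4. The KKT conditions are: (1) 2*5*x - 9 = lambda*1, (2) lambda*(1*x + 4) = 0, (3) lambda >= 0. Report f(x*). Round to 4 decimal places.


Step 1: Try lambda = 0 (constraint inactive).
Stationarity: 2*5*x - 9 = 0
x* = 9/(2*5) = 0.9
Check constraint: 1*0.9 = 0.9 >= -4 -- satisfied.
Step 2: Compute optimal value.
f(x*) = 5*0.9^2 - 9*0.9 = -4.05


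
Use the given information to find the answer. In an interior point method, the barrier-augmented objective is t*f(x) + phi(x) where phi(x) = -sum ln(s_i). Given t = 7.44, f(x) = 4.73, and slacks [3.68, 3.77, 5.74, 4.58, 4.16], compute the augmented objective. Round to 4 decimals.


Step 1: Compute log-barrier.
ln values: [1.3029, 1.3271, 1.7475, 1.5217, 1.4255]
phi = -(1.3029 + 1.3271 + 1.7475 + 1.5217 + 1.4255) = -7.3247
Step 2: Compute augmented objective.
t*f(x) = 7.44*4.73 = 35.1912
Total = 35.1912 - 7.3247 = 27.8665


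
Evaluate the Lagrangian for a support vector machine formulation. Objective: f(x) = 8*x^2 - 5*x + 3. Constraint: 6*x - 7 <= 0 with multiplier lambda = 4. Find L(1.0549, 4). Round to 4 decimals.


Step 1: Evaluate f(x).
f(1.0549) = 8*1.0549^2 - 5*1.0549 + 3 = 6.628
Step 2: Evaluate g(x).
g(1.0549) = 6*1.0549 - 7 = -0.6706
Step 3: Compute Lagrangian.
L = 6.628 + 4*-0.6706 = 3.9456


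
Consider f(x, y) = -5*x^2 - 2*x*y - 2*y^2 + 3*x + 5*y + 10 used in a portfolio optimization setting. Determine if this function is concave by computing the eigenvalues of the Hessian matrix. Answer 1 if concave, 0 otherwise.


The Hessian of f(x,y) = -5*x^2 - 2*x*y - 2*y^2 + 3*x + 5*y + 10 is:
H = [[-10, -2], [-2, -4]]
Trace = -10 - 4 = -14
Determinant = -10*-4 - (-2)^2 = 36
Discriminant = (-14)^2 - 4*36 = 52.0
Eigenvalues: lambda_1 = -10.6056, lambda_2 = -3.3944
The function is concave.

1


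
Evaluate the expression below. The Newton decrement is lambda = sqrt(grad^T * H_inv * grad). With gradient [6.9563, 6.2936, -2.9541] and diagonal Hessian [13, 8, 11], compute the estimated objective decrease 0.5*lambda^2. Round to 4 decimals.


Step 1: H is diagonal, so H^(-1) * g = [0.5351, 0.7867, -0.2686].
Step 2: g^T H^(-1) g = sum_i g_i^2 / H_ii
  = (6.9563)^2/13 + (6.2936)^2/8 + (-2.9541)^2/11
  = 3.7223 + 4.9512 + 0.7933 = 9.4668
Step 3: Objective decrease = 0.5 * g^T H^(-1) g = 4.7334


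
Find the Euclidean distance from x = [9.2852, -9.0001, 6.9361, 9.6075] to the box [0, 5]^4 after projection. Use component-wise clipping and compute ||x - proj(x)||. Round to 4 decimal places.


Project each component onto [0, 5].
clip(9.2852) = 5.0, clip(-9.0001) = 0.0, clip(6.9361) = 5.0, clip(9.6075) = 5.0
Projection = [5.0, 0.0, 5.0, 5.0]
Squared diffs: [18.3629, 81.0018, 3.7485, 21.2291]
Distance = sqrt(124.3423) = 11.1509


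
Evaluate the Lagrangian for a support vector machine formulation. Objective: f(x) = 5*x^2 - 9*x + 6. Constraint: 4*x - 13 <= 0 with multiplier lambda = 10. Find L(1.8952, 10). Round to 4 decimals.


Step 1: Evaluate f(x).
f(1.8952) = 5*1.8952^2 - 9*1.8952 + 6 = 6.9021
Step 2: Evaluate g(x).
g(1.8952) = 4*1.8952 - 13 = -5.4192
Step 3: Compute Lagrangian.
L = 6.9021 + 10*-5.4192 = -47.2899


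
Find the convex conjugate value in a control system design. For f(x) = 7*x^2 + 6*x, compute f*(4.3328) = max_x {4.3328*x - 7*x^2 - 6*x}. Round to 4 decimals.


f*(y) = sup_x {y*x - a*x^2 - b*x} = sup_x {(y-b)*x - a*x^2}
FOC: (y - b) - 2a*x = 0 => x* = (y - b)/(2a)
x* = (4.3328 - 6)/(2*7) = -0.1191
f*(4.3328) = (y-b)^2/(4a) = (4.3328 - 6)^2/(4*7)
= 2.7796/28 = 0.0993


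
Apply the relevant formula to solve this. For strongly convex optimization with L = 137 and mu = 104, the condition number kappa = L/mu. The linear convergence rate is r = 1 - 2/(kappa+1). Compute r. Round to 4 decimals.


Step 1: Compute the condition number.
kappa = L/mu = 137/104 = 1.3173
Step 2: Compute the convergence rate.
r = 1 - 2/(kappa + 1) = 1 - 2*mu/(L + mu) = (L - mu)/(L + mu) = 33/241 = 0.1369


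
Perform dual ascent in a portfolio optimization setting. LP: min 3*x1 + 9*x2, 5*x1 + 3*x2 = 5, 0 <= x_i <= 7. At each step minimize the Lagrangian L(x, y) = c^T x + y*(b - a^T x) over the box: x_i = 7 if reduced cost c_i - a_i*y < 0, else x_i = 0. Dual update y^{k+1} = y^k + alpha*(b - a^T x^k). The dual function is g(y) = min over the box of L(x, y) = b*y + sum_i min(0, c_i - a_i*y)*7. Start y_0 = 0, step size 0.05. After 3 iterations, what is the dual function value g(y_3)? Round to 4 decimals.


Dual ascent for LP: min 3*x1 + 9*x2, 5*x1 + 3*x2 = 5, 0 <= x_i <= 7
Step 1: y^k = 0.0, reduced costs: (3.0, 9.0)
  x^k = (0.0, 0.0), subgradient = b - a^T x = 5.0
  y^{k+1} = 0.0 + 0.05*5.0 = 0.25
Step 2: y^k = 0.25, reduced costs: (1.75, 8.25)
  x^k = (0.0, 0.0), subgradient = b - a^T x = 5.0
  y^{k+1} = 0.25 + 0.05*5.0 = 0.5
Step 3: y^k = 0.5, reduced costs: (0.5, 7.5)
  x^k = (0.0, 0.0), subgradient = b - a^T x = 5.0
  y^{k+1} = 0.5 + 0.05*5.0 = 0.75
Dual objective at y_3 = 0.75: reduced costs (-0.75, 6.75), box minimizer x = (7.0, 0.0)
g(y_3) = b*y + (c1 - a1*y)*x1 + (c2 - a2*y)*x2 = 5*0.75 + (-0.75)*7.0 + 6.75*0.0 = 3.75 - 5.25 + 0.0 = -1.5


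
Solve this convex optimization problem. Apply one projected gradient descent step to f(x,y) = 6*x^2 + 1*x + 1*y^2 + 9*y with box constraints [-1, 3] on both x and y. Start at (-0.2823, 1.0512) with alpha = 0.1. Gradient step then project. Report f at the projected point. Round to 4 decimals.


Step 1: Compute gradient at (-0.2823, 1.0512).
grad_x = 2*6*-0.2823 + 1 = -2.3876
grad_y = 2*1*1.0512 + 9 = 11.1024
Step 2: Gradient step.
x_raw = -0.2823 - 0.1*-2.3876 = -0.0435
y_raw = 1.0512 - 0.1*11.1024 = -0.059
Step 3: Project onto [-1, 3].
x_proj = clip(-0.0435) = -0.0435
y_proj = clip(-0.059) = -0.059
Step 4: Evaluate f.
f(-0.0435, -0.059) = -0.56


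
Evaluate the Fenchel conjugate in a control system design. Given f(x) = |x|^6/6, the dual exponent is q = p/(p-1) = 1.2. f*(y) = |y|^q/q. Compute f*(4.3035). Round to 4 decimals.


The conjugate exponent q satisfies 1/p + 1/q = 1.
p = 6, so q = 6/(6 - 1) = 1.2
|y|^q = 4.3035^1.2 = 5.7622
f*(4.3035) = 5.7622 / 1.2 = 4.8018


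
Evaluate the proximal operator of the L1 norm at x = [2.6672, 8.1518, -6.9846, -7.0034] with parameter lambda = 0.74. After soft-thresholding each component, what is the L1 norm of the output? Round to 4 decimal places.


Soft-thresholding with lambda = 0.74:
prox(2.6672) = sign(2.6672)*max(|2.6672| - 0.74, 0) = 1.9272
prox(8.1518) = sign(8.1518)*max(|8.1518| - 0.74, 0) = 7.4118
prox(-6.9846) = sign(-6.9846)*max(|-6.9846| - 0.74, 0) = -6.2446
prox(-7.0034) = sign(-7.0034)*max(|-7.0034| - 0.74, 0) = -6.2634
prox(x) = [1.9272, 7.4118, -6.2446, -6.2634]
||prox(x)||_1 = 1.9272 + 7.4118 + 6.2446 + 6.2634 = 21.847


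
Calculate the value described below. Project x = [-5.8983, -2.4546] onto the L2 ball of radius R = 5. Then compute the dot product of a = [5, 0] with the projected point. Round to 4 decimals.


Step 1: Compute ||x|| (intermediates to 6 decimals).
||x|| = sqrt((-5.8983)^2 + (-2.4546)^2) = 6.388662
Step 2: Project.
Since ||x|| > R, scale = R/||x|| = 5/6.388662 = 0.782636, proj(x) = scale * x
proj(x) = [-4.616222, -1.921058]
Step 3: Dot product.
a^T * proj(x) = 5*(-4.616222) + 0*(-1.921058) = -23.0811


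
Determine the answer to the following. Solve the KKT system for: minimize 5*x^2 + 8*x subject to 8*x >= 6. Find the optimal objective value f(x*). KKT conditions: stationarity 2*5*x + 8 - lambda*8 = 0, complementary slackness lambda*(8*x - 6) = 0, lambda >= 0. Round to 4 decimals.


Step 1: Try lambda = 0 (constraint inactive).
x_unc = -8/(2*5) = -0.8
Check: 8*-0.8 = -6.4 < 6 -- violated!
Step 2: Constraint must be active: 8*x = 6
x* = 6/8 = 0.75
lambda = (2*5*0.75 + 8)/8 = 1.9375
Step 3: Compute optimal value.
f(x*) = 5*0.75^2 + 8*0.75 = 8.8125


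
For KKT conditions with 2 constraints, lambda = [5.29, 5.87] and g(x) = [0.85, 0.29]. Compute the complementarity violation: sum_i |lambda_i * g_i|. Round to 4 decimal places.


KKT complementary slackness check:
lambda_1 * g_1 = 5.29 * 0.85 = 4.4965
lambda_2 * g_2 = 5.87 * 0.29 = 1.7023
Total violation = 4.4965 + 1.7023 = 6.1988


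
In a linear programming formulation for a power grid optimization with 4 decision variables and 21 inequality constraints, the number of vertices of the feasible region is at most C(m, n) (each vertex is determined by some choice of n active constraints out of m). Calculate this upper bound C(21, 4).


Each vertex corresponds to some choice of n active constraints out of m, so the number of vertices is at most C(m, n) = m! / (n!(m-n)!).
m = 21, n = 4
Numerator: 21 * 20 * 19 * 18
Denominator: 4! = 24
C(21, 4) = 5985


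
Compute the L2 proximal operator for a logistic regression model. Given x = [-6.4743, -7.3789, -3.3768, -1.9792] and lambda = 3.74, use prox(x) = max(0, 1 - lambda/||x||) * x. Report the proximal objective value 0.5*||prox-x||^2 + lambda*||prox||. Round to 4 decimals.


Step 1: Compute ||x||.
||x|| = 10.5681
Step 2: Compute scaling factor.
scale = max(0, 1 - 3.74/10.5681) = 0.6461
Step 3: prox(x) = [-4.1831, -4.7675, -2.1818, -1.2788]
||prox(x)|| = 6.8281
Step 4: Proximal objective.
0.5*||prox-x||^2 = 6.9938
lambda*||prox|| = 25.5371
Total = 32.5309


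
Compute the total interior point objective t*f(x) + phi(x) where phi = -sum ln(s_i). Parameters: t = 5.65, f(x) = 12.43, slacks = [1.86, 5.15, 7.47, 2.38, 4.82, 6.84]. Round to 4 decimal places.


Step 1: Compute log-barrier.
ln values: [0.6206, 1.639, 2.0109, 0.8671, 1.5728, 1.9228]
phi = -(0.6206 + 1.639 + 2.0109 + 0.8671 + 1.5728 + 1.9228) = -8.6331
Step 2: Compute augmented objective.
t*f(x) = 5.65*12.43 = 70.2295
Total = 70.2295 - 8.6331 = 61.5964


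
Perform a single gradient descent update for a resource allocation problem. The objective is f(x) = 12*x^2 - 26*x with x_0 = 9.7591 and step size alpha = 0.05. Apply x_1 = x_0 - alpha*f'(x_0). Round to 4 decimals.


We compute the gradient at x_0 and apply the update.
f'(x) = 24*x - 26
f'(9.7591) = 24*9.7591 - 26 = 208.2184
x_1 = 9.7591 - 0.05*208.2184 = -0.6518


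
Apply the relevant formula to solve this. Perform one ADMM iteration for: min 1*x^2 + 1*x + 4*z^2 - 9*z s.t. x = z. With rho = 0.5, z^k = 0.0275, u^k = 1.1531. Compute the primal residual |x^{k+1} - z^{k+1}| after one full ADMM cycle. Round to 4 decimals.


ADMM iteration with rho = 0.5, z^k = 0.0275, u^k = 1.1531
Step 1: x-update.
Minimize 1*x^2 + 1*x + (0.5/2)*(x - 0.0275 + 1.1531)^2
FOC: (2*1 + 0.5)*x = -1 + 0.5*(0.0275 - 1.1531)
x^{k+1} = -0.6251
Step 2: z-update.
Minimize 4*z^2 - 9*z + (0.5/2)*(-0.6251 - z + 1.1531)^2
FOC: (2*4 + 0.5)*z = 9 + 0.5*(-0.6251 + 1.1531)
z^{k+1} = 1.0899
Step 3: u-update.
u^{k+1} = 1.1531 - 0.6251 - 1.0899 = -0.5619
Step 4: Primal residual = |-0.6251 - 1.0899| = 1.715


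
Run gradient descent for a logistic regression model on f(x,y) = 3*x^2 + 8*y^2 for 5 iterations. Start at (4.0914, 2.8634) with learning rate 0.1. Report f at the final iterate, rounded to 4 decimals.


Gradient descent on f(x,y) = 3*x^2 + 8*y^2.
Starting point: (4.0914, 2.8634), alpha = 0.1
Step 1: grad_x = 2*3*4.0914 = 24.5484, grad_y = 2*8*2.8634 = 45.8144
  x_1 = 4.0914 - 0.1*24.5484 = 1.6366
  y_1 = 2.8634 - 0.1*45.8144 = -1.718
Step 2: grad_x = 2*3*1.6366 = 9.8194, grad_y = 2*8*-1.718 = -27.4886
  x_2 = 1.6366 - 0.1*9.8194 = 0.6546
  y_2 = -1.718 - 0.1*-27.4886 = 1.0308
Step 3: grad_x = 2*3*0.6546 = 3.9277, grad_y = 2*8*1.0308 = 16.4932
  x_3 = 0.6546 - 0.1*3.9277 = 0.2618
  y_3 = 1.0308 - 0.1*16.4932 = -0.6185
Step 4: grad_x = 2*3*0.2618 = 1.5711, grad_y = 2*8*-0.6185 = -9.8959
  x_4 = 0.2618 - 0.1*1.5711 = 0.1047
  y_4 = -0.6185 - 0.1*-9.8959 = 0.3711
Step 5: grad_x = 2*3*0.1047 = 0.6284, grad_y = 2*8*0.3711 = 5.9375
  x_5 = 0.1047 - 0.1*0.6284 = 0.0419
  y_5 = 0.3711 - 0.1*5.9375 = -0.2227
f(0.0419, -0.2227) = 3*0.0419^2 + 8*(-0.2227)^2 = 0.4019


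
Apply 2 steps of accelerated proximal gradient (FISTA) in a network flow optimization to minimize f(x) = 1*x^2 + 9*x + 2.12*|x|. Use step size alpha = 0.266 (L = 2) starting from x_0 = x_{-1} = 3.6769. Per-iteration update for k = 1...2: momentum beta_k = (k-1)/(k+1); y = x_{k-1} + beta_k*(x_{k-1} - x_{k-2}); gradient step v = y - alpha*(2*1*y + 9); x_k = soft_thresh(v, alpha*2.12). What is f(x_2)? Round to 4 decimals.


FISTA on f(x) = 1*x^2 + 9*x + 2.12*|x|
L = 2, alpha = 0.266
Iteration 1: beta = 0.0, y = 3.6769 + 0.0*(3.6769 - 3.6769) = 3.6769
  grad(y) = 16.3538, v = y - alpha*grad = -0.6732
  prox(v) = soft_thresh(-0.6732, 0.5639) = -0.1093
Iteration 2: beta = 0.3333, y = -0.1093 + 0.3333*(-0.1093 - 3.6769) = -1.3714
  grad(y) = 6.2573, v = y - alpha*grad = -3.0358
  prox(v) = soft_thresh(-3.0358, 0.5639) = -2.4719
f(x_2) = 1*(-2.4719)^2 + 9*(-2.4719) + 2.12*|-2.4719| = -10.8963


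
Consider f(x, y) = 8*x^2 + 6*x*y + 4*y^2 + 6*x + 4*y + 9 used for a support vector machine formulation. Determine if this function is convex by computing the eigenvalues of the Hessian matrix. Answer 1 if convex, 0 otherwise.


The Hessian of f(x,y) = 8*x^2 + 6*x*y + 4*y^2 + 6*x + 4*y + 9 is:
H = [[16, 6], [6, 8]]
Trace = 16 + 8 = 24
Determinant = 16*8 - (6)^2 = 92
Discriminant = (24)^2 - 4*92 = 208.0
Eigenvalues: lambda_1 = 4.7889, lambda_2 = 19.2111
The function is convex.

1


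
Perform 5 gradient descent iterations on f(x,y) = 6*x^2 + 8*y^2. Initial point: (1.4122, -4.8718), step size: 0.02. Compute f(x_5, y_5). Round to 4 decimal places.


Gradient descent on f(x,y) = 6*x^2 + 8*y^2.
Starting point: (1.4122, -4.8718), alpha = 0.02
Step 1: grad_x = 2*6*1.4122 = 16.9464, grad_y = 2*8*-4.8718 = -77.9488
  x_1 = 1.4122 - 0.02*16.9464 = 1.0733
  y_1 = -4.8718 - 0.02*-77.9488 = -3.3128
Step 2: grad_x = 2*6*1.0733 = 12.8793, grad_y = 2*8*-3.3128 = -53.0052
  x_2 = 1.0733 - 0.02*12.8793 = 0.8157
  y_2 = -3.3128 - 0.02*-53.0052 = -2.2527
Step 3: grad_x = 2*6*0.8157 = 9.7882, grad_y = 2*8*-2.2527 = -36.0435
  x_3 = 0.8157 - 0.02*9.7882 = 0.6199
  y_3 = -2.2527 - 0.02*-36.0435 = -1.5318
Step 4: grad_x = 2*6*0.6199 = 7.4391, grad_y = 2*8*-1.5318 = -24.5096
  x_4 = 0.6199 - 0.02*7.4391 = 0.4711
  y_4 = -1.5318 - 0.02*-24.5096 = -1.0417
Step 5: grad_x = 2*6*0.4711 = 5.6537, grad_y = 2*8*-1.0417 = -16.6665
  x_5 = 0.4711 - 0.02*5.6537 = 0.3581
  y_5 = -1.0417 - 0.02*-16.6665 = -0.7083
f(0.3581, -0.7083) = 6*0.3581^2 + 8*(-0.7083)^2 = 4.7831


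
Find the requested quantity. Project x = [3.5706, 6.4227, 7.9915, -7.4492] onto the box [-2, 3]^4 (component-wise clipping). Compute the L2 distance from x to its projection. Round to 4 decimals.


Project each component onto [-2, 3].
clip(3.5706) = 3.0, clip(6.4227) = 3.0, clip(7.9915) = 3.0, clip(-7.4492) = -2.0
Projection = [3.0, 3.0, 3.0, -2.0]
Squared diffs: [0.3256, 11.7149, 24.9151, 29.6938]
Distance = sqrt(66.6494) = 8.1639


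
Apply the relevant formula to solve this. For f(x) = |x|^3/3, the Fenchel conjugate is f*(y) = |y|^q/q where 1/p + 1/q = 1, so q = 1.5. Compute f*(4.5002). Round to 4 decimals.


The conjugate exponent q satisfies 1/p + 1/q = 1.
p = 3, so q = 3/(3 - 1) = 1.5
|y|^q = 4.5002^1.5 = 9.5466
f*(4.5002) = 9.5466 / 1.5 = 6.3644


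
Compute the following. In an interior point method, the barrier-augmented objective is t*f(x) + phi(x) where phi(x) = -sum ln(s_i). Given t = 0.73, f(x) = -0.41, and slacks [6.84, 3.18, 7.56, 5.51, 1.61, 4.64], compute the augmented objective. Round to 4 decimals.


Step 1: Compute log-barrier.
ln values: [1.9228, 1.1569, 2.0229, 1.7066, 0.4762, 1.5347]
phi = -(1.9228 + 1.1569 + 2.0229 + 1.7066 + 0.4762 + 1.5347) = -8.8201
Step 2: Compute augmented objective.
t*f(x) = 0.73*-0.41 = -0.2993
Total = -0.2993 - 8.8201 = -9.1194


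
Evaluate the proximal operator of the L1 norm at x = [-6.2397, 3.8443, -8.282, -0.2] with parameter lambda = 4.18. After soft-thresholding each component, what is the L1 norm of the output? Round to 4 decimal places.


Soft-thresholding with lambda = 4.18:
prox(-6.2397) = sign(-6.2397)*max(|-6.2397| - 4.18, 0) = -2.0597
prox(3.8443) = sign(3.8443)*max(|3.8443| - 4.18, 0) = 0.0
prox(-8.282) = sign(-8.282)*max(|-8.282| - 4.18, 0) = -4.102
prox(-0.2) = sign(-0.2)*max(|-0.2| - 4.18, 0) = 0.0
prox(x) = [-2.0597, 0.0, -4.102, 0.0]
||prox(x)||_1 = 2.0597 + 0.0 + 4.102 + 0.0 = 6.1617


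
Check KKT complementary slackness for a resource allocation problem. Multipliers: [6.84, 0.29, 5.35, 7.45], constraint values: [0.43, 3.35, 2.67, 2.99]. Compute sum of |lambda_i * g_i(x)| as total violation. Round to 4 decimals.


KKT complementary slackness check:
lambda_1 * g_1 = 6.84 * 0.43 = 2.9412
lambda_2 * g_2 = 0.29 * 3.35 = 0.9715
lambda_3 * g_3 = 5.35 * 2.67 = 14.2845
lambda_4 * g_4 = 7.45 * 2.99 = 22.2755
Total violation = 2.9412 + 0.9715 + 14.2845 + 22.2755 = 40.4727


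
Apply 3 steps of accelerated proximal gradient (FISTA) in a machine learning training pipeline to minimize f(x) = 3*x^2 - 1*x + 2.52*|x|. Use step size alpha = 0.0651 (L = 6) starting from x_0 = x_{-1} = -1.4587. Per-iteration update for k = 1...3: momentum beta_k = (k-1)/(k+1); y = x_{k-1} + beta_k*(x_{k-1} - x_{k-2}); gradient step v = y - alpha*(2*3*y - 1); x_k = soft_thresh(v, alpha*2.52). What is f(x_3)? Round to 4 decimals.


FISTA on f(x) = 3*x^2 - 1*x + 2.52*|x|
L = 6, alpha = 0.0651
Iteration 1: beta = 0.0, y = -1.4587 + 0.0*(-1.4587 + 1.4587) = -1.4587
  grad(y) = -9.7522, v = y - alpha*grad = -0.8238
  prox(v) = soft_thresh(-0.8238, 0.1641) = -0.6598
Iteration 2: beta = 0.3333, y = -0.6598 + 0.3333*(-0.6598 + 1.4587) = -0.3935
  grad(y) = -3.3608, v = y - alpha*grad = -0.1747
  prox(v) = soft_thresh(-0.1747, 0.1641) = -0.0106
Iteration 3: beta = 0.5, y = -0.0106 + 0.5*(-0.0106 + 0.6598) = 0.3139
  grad(y) = 0.8837, v = y - alpha*grad = 0.2564
  prox(v) = soft_thresh(0.2564, 0.1641) = 0.0924
f(x_3) = 3*0.0924^2 - 1*0.0924 + 2.52*|0.0924| = 0.166


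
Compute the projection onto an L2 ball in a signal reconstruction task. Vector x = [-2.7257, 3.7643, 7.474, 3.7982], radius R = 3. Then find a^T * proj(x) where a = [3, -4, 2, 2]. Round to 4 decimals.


Step 1: Compute ||x|| (intermediates to 6 decimals).
||x|| = sqrt((-2.7257)^2 + 3.7643^2 + 7.474^2 + 3.7982^2) = 9.585739
Step 2: Project.
Since ||x|| > R, scale = R/||x|| = 3/9.585739 = 0.312965, proj(x) = scale * x
proj(x) = [-0.853049, 1.178094, 2.3391, 1.188704]
Step 3: Dot product.
a^T * proj(x) = 3*(-0.853049) - 4*1.178094 + 2*2.3391 + 2*1.188704 = -0.2159


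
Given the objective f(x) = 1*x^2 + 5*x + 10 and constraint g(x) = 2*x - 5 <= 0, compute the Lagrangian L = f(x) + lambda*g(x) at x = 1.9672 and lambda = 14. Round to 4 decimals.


Step 1: Evaluate f(x).
f(1.9672) = 1*1.9672^2 + 5*1.9672 + 10 = 23.7059
Step 2: Evaluate g(x).
g(1.9672) = 2*1.9672 - 5 = -1.0656
Step 3: Compute Lagrangian.
L = 23.7059 + 14*-1.0656 = 8.7875


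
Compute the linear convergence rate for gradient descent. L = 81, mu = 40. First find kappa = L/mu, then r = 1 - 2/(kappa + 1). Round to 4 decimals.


Step 1: Compute the condition number.
kappa = L/mu = 81/40 = 2.025
Step 2: Compute the convergence rate.
r = 1 - 2/(kappa + 1) = 1 - 2*mu/(L + mu) = (L - mu)/(L + mu) = 41/121 = 0.3388


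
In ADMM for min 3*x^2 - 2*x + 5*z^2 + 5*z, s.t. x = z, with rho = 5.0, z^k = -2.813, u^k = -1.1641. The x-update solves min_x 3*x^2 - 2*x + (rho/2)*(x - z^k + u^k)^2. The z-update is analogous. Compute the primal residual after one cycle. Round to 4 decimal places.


ADMM iteration with rho = 5.0, z^k = -2.813, u^k = -1.1641
Step 1: x-update.
Minimize 3*x^2 - 2*x + (5.0/2)*(x + 2.813 - 1.1641)^2
FOC: (2*3 + 5.0)*x = 2 + 5.0*(-2.813 + 1.1641)
x^{k+1} = -0.5677
Step 2: z-update.
Minimize 5*z^2 + 5*z + (5.0/2)*(-0.5677 - z - 1.1641)^2
FOC: (2*5 + 5.0)*z = -5 + 5.0*(-0.5677 - 1.1641)
z^{k+1} = -0.9106
Step 3: u-update.
u^{k+1} = -1.1641 - 0.5677 + 0.9106 = -0.8212
Step 4: Primal residual = |-0.5677 + 0.9106| = 0.3429


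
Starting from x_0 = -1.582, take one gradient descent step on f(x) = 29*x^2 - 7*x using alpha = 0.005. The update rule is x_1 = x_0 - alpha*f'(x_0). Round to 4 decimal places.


We compute the gradient at x_0 and apply the update.
f'(x) = 58*x - 7
f'(-1.582) = 58*-1.582 - 7 = -98.756
x_1 = -1.582 - 0.005*-98.756 = -1.0882


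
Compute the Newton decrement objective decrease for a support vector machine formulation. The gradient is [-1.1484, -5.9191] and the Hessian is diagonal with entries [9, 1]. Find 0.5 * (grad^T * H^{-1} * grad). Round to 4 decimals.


Step 1: H is diagonal, so H^(-1) * g = [-0.1276, -5.9191].
Step 2: g^T H^(-1) g = sum_i g_i^2 / H_ii
  = (-1.1484)^2/9 + (-5.9191)^2/1
  = 0.1465 + 35.0357 = 35.1823
Step 3: Objective decrease = 0.5 * g^T H^(-1) g = 17.5911


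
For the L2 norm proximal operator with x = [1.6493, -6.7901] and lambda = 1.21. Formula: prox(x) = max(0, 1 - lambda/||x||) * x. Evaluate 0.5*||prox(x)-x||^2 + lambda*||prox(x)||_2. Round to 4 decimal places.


Step 1: Compute ||x||.
||x|| = 6.9875
Step 2: Compute scaling factor.
scale = max(0, 1 - 1.21/6.9875) = 0.8268
Step 3: prox(x) = [1.3637, -5.6143]
||prox(x)|| = 5.7775
Step 4: Proximal objective.
0.5*||prox-x||^2 = 0.7321
lambda*||prox|| = 6.9908
Total = 7.7229


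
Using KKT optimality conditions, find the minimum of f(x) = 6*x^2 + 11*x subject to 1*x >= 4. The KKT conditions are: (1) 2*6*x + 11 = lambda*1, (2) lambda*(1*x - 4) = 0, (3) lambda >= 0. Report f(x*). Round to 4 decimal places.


Step 1: Try lambda = 0 (constraint inactive).
x_unc = -11/(2*6) = -0.9167
Check: 1*-0.9167 = -0.9167 < 4 -- violated!
Step 2: Constraint must be active: 1*x = 4
x* = 4/1 = 4.0
lambda = (2*6*4.0 + 11)/1 = 59.0
Step 3: Compute optimal value.
f(x*) = 6*4.0^2 + 11*4.0 = 140.0


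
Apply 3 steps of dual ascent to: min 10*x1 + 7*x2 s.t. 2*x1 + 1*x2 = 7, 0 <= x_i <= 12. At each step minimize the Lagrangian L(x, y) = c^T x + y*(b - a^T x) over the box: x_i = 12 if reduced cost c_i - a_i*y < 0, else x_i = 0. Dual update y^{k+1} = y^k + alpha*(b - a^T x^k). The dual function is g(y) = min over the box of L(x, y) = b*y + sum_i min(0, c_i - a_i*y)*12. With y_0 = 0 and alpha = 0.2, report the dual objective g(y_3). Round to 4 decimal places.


Dual ascent for LP: min 10*x1 + 7*x2, 2*x1 + 1*x2 = 7, 0 <= x_i <= 12
Step 1: y^k = 0.0, reduced costs: (10.0, 7.0)
  x^k = (0.0, 0.0), subgradient = b - a^T x = 7.0
  y^{k+1} = 0.0 + 0.2*7.0 = 1.4
Step 2: y^k = 1.4, reduced costs: (7.2, 5.6)
  x^k = (0.0, 0.0), subgradient = b - a^T x = 7.0
  y^{k+1} = 1.4 + 0.2*7.0 = 2.8
Step 3: y^k = 2.8, reduced costs: (4.4, 4.2)
  x^k = (0.0, 0.0), subgradient = b - a^T x = 7.0
  y^{k+1} = 2.8 + 0.2*7.0 = 4.2
Dual objective at y_3 = 4.2: reduced costs (1.6, 2.8), box minimizer x = (0.0, 0.0)
g(y_3) = b*y + (c1 - a1*y)*x1 + (c2 - a2*y)*x2 = 7*4.2 + 1.6*0.0 + 2.8*0.0 = 29.4 + 0.0 + 0.0 = 29.4


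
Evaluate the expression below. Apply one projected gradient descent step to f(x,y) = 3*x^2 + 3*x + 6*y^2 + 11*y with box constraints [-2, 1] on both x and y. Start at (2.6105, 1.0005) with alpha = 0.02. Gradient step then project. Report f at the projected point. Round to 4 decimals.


Step 1: Compute gradient at (2.6105, 1.0005).
grad_x = 2*3*2.6105 + 3 = 18.663
grad_y = 2*6*1.0005 + 11 = 23.006
Step 2: Gradient step.
x_raw = 2.6105 - 0.02*18.663 = 2.2372
y_raw = 1.0005 - 0.02*23.006 = 0.5404
Step 3: Project onto [-2, 1].
x_proj = clip(2.2372) = 1.0
y_proj = clip(0.5404) = 0.5404
Step 4: Evaluate f.
f(1.0, 0.5404) = 13.6962


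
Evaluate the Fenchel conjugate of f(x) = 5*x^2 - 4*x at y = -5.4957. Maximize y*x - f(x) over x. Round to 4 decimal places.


f*(y) = sup_x {y*x - a*x^2 - b*x} = sup_x {(y-b)*x - a*x^2}
FOC: (y - b) - 2a*x = 0 => x* = (y - b)/(2a)
x* = (-5.4957 + 4)/(2*5) = -0.1496
f*(-5.4957) = (y-b)^2/(4a) = (-5.4957 + 4)^2/(4*5)
= 2.2371/20 = 0.1119


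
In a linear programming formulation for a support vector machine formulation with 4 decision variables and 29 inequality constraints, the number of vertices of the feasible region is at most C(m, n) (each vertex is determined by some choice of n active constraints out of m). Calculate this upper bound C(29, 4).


Each vertex corresponds to some choice of n active constraints out of m, so the number of vertices is at most C(m, n) = m! / (n!(m-n)!).
m = 29, n = 4
Numerator: 29 * 28 * 27 * 26
Denominator: 4! = 24
C(29, 4) = 23751
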